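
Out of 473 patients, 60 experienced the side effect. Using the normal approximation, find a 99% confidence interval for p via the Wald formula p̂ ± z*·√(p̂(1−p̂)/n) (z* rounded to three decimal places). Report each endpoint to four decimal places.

(0.0874, 0.1663)

p̂ = 60/473 = 0.12685.
SE(p̂) = √(0.12685·0.87315/473) = 0.015302.
For 99% confidence, z* = 2.576.
Margin = 2.576·0.015302 = 0.03942.
Interval: 0.12685 ± 0.03942 → (0.0874, 0.1663).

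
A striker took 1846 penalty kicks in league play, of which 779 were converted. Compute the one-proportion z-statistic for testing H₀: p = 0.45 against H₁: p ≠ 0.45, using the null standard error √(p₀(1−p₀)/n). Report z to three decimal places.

z = -2.419

With x = 779 successes in n = 1846, p̂ = 0.42199.
SE₀ = √(0.45·0.55/1846) = 0.011579.
Test statistic: z = -0.02801/0.011579 = -2.419.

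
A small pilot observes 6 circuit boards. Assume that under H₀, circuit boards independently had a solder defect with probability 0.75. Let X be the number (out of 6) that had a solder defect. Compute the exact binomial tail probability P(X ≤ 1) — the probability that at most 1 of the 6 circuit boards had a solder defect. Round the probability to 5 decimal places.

P = 0.00464

X is binomial with n = 6 and p = 0.75.
P(X ≤ 1) = C(6,0)·0.75^0·0.25^6 + C(6,1)·0.75^1·0.25^5.
= 0.000244 + 0.004395 = 0.00464.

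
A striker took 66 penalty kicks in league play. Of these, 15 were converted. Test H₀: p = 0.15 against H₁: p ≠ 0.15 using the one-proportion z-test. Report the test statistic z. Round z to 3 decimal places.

Sample proportion p̂ = 15/66 = 0.22727.
SE₀ = √(0.15·0.85/66) = 0.043952.
Test statistic: z = 0.07727/0.043952 = 1.758.

z = 1.758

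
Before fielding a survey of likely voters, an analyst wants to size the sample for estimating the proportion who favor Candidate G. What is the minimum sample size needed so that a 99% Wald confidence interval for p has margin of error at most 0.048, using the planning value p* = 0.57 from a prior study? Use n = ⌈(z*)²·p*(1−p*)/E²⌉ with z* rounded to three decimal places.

n = 706

The 99% critical value is z* = 2.576.
p*(1−p*) = 0.2451.
Required n before rounding: 6.635776 × 0.2451 / 0.048² = 705.915.
⌈705.915⌉ = 706.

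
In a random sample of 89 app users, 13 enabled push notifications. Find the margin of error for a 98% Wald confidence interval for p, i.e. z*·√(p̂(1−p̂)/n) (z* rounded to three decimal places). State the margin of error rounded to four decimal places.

ME = 0.0871

The sample proportion is 13/89 = 0.14607.
SE = √(p̂(1−p̂)/n) = √(0.124732/89) = 0.037436.
z* = 2.326 at the 98% level.
Margin of error = z*·SE = 2.326 × 0.037436 = 0.0871.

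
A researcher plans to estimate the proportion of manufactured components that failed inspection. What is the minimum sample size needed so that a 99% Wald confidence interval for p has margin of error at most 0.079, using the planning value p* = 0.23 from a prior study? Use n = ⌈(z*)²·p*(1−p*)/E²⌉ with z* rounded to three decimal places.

n = 189

z* = 2.576 at the 99% level.
p*(1−p*) = 0.23·0.77 = 0.1771.
Required n before rounding: 6.635776 × 0.1771 / 0.079² = 188.303.
Rounding up, n = 189.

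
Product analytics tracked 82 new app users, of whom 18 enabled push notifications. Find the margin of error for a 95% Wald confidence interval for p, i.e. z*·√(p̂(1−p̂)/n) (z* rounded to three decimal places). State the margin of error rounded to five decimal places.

Sample proportion p̂ = 18/82 = 0.21951.
SE = √(p̂(1−p̂)/n) = √(0.171327/82) = 0.045709.
For 95% confidence, z* = 1.960.
ME = 1.960·0.045709 = 0.08959.

ME = 0.08959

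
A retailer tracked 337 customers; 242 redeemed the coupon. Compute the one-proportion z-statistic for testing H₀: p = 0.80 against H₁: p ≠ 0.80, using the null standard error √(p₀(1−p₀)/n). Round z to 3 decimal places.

z = -3.759

The sample proportion is 242/337 = 0.71810.
Under H₀, SE = √(p₀(1−p₀)/n) = √(0.80·0.20/337) = √0.000474777 = 0.021789.
z = (0.71810 − 0.80)/0.021789 = -0.08190/0.021789 = -3.759.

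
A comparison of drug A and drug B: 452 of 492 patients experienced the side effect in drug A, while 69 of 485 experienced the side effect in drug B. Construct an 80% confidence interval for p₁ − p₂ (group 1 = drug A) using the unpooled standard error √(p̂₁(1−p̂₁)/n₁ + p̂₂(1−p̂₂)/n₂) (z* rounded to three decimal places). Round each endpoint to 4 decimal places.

(0.7507, 0.8022)

p̂₁ = 0.91870, p̂₂ = 0.14227, so the observed difference is 0.77643.
Unpooled SE = √(p̂₁(1−p̂₁)/n₁ + p̂₂(1−p̂₂)/n₂) = √(0.000151811 + 0.000251604) = 0.020085.
For 80% confidence, z* = 1.282. Margin of error = 0.02575.
CI: 0.77643 ± 0.02575 = (0.7507, 0.8022).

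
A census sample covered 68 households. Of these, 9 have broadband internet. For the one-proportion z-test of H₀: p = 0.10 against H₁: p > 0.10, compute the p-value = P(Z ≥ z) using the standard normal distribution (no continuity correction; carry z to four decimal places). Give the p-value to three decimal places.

p-value = 0.187

The sample proportion is 9/68 = 0.13235.
Null standard error: √(0.10·0.90/68) = √0.001323529 = 0.036380.
Test statistic (full precision, shown to 4 dp): z = (9/68 − 0.10)/SE₀ ≈ 0.8893.
p-value = P(Z ≥ z) with z = 0.8893 → 0.187.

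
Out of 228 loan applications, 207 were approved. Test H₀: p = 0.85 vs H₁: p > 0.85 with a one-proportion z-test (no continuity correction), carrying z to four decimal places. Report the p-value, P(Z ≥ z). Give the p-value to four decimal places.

p-value = 0.0072

p̂ = 207/228 = 0.90789.
SE₀ = √(0.85·0.15/228) = 0.023648.
z = (p̂ − p₀)/SE = (207/228 − 0.85)/0.023648 ≈ 2.4482.
From the standard normal, P(Z ≥ z) = 0.0072.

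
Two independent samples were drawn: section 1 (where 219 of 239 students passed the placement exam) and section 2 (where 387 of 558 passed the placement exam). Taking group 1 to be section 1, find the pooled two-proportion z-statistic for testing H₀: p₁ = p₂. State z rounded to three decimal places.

z = 6.751

Sample proportions: p̂₁ = 219/239 = 0.91632 and p̂₂ = 387/558 = 0.69355.
Pooled p̂ = (219+387)/(239+558) = 606/797 = 0.76035.
Pooled SE = √[0.1822172·0.00597622] ≈ 0.033000.
z = 0.22277/0.033000 = 6.751.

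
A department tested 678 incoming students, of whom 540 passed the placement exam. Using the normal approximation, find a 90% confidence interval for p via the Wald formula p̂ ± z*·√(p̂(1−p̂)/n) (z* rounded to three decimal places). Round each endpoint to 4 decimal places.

p̂ = 540/678 = 0.79646.
SE(p̂) = √(0.79646·0.20354/678) = 0.015463.
The 90% critical value is z* = 1.645.
Margin of error: 1.645 × 0.015463 = 0.02544.
Interval: 0.79646 ± 0.02544 → (0.7710, 0.8219).

(0.7710, 0.8219)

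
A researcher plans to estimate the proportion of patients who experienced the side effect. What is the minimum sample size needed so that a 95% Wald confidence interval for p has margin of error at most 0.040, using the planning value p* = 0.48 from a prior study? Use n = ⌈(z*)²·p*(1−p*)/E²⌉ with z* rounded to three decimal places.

n = 600

The 95% critical value is z* = 1.960.
p*(1−p*) = 0.2496.
Required n before rounding: 3.841600 × 0.2496 / 0.040² = 599.290.
Rounding up, n = 600.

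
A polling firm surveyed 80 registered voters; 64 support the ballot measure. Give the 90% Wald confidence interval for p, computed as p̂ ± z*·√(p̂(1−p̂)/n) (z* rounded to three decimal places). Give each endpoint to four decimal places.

(0.7264, 0.8736)

Sample proportion p̂ = 64/80 = 0.80000.
SE(p̂) = √(0.80000·0.20000/80) = 0.044721.
For 90% confidence, z* = 1.645.
Margin of error: 1.645 × 0.044721 = 0.07357.
CI: 0.80000 ± 0.07357 = (0.7264, 0.8736).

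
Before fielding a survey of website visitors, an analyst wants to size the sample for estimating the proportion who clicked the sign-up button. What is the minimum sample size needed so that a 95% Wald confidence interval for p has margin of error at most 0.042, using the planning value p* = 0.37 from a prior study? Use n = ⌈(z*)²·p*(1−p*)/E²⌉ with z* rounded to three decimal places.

The 95% critical value is z* = 1.960.
p*(1−p*) = 0.37·0.63 = 0.2331.
(z*)²·p*(1−p*)/E² = 3.841600·0.2331/0.001764 = 507.640.
Rounding up, n = 508.

n = 508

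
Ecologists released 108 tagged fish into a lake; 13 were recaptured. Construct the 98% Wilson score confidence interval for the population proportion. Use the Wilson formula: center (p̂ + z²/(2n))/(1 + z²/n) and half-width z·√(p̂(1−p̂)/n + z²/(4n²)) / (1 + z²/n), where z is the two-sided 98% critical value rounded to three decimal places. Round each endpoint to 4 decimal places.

p̂ = 13/108 = 0.12037; z = 2.326, so z² = 5.410276.
Denominator 1 + z²/n = 1 + 5.410276/108 = 1.050095.
Adjusted center: (0.12037 + z²/(2n))/1.050095 = 0.13848.
Radicand: p̂(1−p̂)/n + z²/(4n²) = 0.000980383 + 0.000115961 = 0.001096344.
Half-width = 2.326·√0.001096344/1.050095 = 0.07334.
Interval: 0.13848 ± 0.07334 → (0.0651, 0.2118).

(0.0651, 0.2118)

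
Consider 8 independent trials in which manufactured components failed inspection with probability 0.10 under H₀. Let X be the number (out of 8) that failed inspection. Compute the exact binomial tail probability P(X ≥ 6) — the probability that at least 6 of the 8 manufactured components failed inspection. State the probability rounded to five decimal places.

P = 0.00002

X is binomial with n = 8 and p = 0.10.
P(X ≥ 6) = C(8,6)·0.10^6·0.90^2 + C(8,7)·0.10^7·0.90^1 + C(8,8)·0.10^8·0.90^0.
= 0.000023 + 0.000001 + 0.000000 = 0.00002.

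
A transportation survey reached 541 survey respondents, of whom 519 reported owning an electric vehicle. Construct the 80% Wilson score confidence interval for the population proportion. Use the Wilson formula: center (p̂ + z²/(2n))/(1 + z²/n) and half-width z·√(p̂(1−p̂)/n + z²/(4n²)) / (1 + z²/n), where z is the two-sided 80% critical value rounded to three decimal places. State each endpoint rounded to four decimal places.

p̂ = 519/541 = 0.95933; z = 1.282, so z² = 1.643524.
Denominator 1 + z²/n = 1 + 1.643524/541 = 1.003038.
Adjusted center: (0.95933 + z²/(2n))/1.003038 = 0.95794.
Radicand: p̂(1−p̂)/n + z²/(4n²) = 0.000072110 + 0.000001404 = 0.000073514.
Half-width = 1.282·√0.000073514/1.003038 = 0.01096.
So the interval runs from 0.9470 to 0.9689.

(0.9470, 0.9689)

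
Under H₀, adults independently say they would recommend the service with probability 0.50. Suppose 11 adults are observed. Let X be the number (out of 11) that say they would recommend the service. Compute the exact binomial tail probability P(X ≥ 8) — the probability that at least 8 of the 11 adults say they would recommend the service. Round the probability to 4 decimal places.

P = 0.1133

X is binomial with n = 11 and p = 0.50.
P(X ≥ 8) = C(11,8)·0.50^8·0.50^3 + C(11,9)·0.50^9·0.50^2 + C(11,10)·0.50^10·0.50^1 + C(11,11)·0.50^11·0.50^0.
= 0.080566 + 0.026855 + 0.005371 + 0.000488 = 0.1133.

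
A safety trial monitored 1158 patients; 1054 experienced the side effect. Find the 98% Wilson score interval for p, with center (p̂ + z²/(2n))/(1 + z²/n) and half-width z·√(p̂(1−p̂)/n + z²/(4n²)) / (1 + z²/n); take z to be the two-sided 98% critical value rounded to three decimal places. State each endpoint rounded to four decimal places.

p̂ = 1054/1158 = 0.91019; z = 2.326, so z² = 5.410276.
1 + z²/n = 1.004672.
Center = (0.91019 + 0.002336)/1.004672 = 0.90828.
Radicand: p̂(1−p̂)/n + z²/(4n²) = 0.000070591 + 0.000001009 = 0.000071600.
Half-width = 2.326·√0.000071600/1.004672 = 0.01959.
CI: 0.90828 ± 0.01959 = (0.8887, 0.9279).

(0.8887, 0.9279)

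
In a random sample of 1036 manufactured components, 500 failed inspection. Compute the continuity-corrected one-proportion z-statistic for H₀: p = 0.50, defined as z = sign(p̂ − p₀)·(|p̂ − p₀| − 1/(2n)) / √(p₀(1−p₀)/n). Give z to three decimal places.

z = -1.087

With x = 500 successes in n = 1036, p̂ = 0.48263. p̂ − p₀ = -0.017375.
Continuity correction 1/(2n) = 1/2072 = 0.000483.
Corrected numerator: |-0.017375| − 0.000483 = 0.016892.
Under H₀, SE = √(p₀(1−p₀)/n) = √(0.50·0.50/1036) = √0.000241313 = 0.015534.
z = −0.016892/0.015534 = -1.087.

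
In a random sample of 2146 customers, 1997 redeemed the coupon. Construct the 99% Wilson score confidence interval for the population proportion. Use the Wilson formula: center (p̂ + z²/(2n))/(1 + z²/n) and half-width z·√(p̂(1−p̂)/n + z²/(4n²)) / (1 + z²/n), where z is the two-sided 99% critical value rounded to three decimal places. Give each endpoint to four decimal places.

p̂ = 1997/2146 = 0.93057; z = 2.576, so z² = 6.635776.
1 + z²/n = 1.003092.
Center = (0.93057 + 0.001546)/1.003092 = 0.92924.
Radicand: p̂(1−p̂)/n + z²/(4n²) = 0.000030108 + 0.000000360 = 0.000030468.
Half-width = 2.576·√0.000030468/1.003092 = 0.01418.
So the interval runs from 0.9151 to 0.9434.

(0.9151, 0.9434)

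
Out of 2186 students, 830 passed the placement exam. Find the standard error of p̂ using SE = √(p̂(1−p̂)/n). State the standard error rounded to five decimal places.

SE = 0.01038

The sample proportion is 830/2186 = 0.37969.
p̂(1−p̂) = 0.37969·0.62031 = 0.235526.
SE = √(0.235526/2186) = √0.000107743 = 0.01038.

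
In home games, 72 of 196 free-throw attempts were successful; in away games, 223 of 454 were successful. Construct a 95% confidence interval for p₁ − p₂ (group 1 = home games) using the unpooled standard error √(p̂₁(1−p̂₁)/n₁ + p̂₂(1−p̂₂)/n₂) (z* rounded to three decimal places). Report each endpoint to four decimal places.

p̂₁ = 0.36735, p̂₂ = 0.49119, so the observed difference is -0.12384.
Unpooled SE = √(p̂₁(1−p̂₁)/n₁ + p̂₂(1−p̂₂)/n₂) = √(0.001185730 + 0.000550490) = 0.041668.
z* = 1.960 at the 95% level. Margin of error = 0.08167.
CI: -0.12384 ± 0.08167 = (-0.2055, -0.0422).

(-0.2055, -0.0422)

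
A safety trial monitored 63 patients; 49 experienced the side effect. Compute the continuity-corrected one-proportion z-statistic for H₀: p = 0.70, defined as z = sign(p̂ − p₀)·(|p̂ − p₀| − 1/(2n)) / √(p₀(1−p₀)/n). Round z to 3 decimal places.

p̂ = 49/63 = 0.77778. p̂ − p₀ = 0.077778.
Continuity correction 1/(2n) = 1/126 = 0.007937.
Corrected numerator: |0.077778| − 0.007937 = 0.069841.
Under H₀, SE = √(p₀(1−p₀)/n) = √(0.70·0.30/63) = √0.003333333 = 0.057735.
z = +0.069841/0.057735 = 1.210.

z = 1.210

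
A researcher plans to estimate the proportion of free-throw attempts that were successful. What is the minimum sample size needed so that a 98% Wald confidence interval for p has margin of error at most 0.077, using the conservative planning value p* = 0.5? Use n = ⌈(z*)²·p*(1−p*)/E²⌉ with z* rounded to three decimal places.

n = 229

z* = 2.326 at the 98% level.
p*(1−p*) = 0.2500.
(z*)²·p*(1−p*)/E² = 5.410276·0.2500/0.005929 = 228.128.
⌈228.128⌉ = 229.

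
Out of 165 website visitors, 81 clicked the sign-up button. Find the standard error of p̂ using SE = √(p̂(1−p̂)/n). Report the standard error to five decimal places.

SE = 0.03892

With x = 81 successes in n = 165, p̂ = 0.49091.
p̂(1−p̂) = 0.249917.
SE = √(0.249917/165) = 0.03892.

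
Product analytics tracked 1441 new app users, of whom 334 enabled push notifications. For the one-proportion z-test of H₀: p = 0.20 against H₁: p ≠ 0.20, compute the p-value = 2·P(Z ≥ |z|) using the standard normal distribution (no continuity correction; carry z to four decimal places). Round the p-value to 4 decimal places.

The sample proportion is 334/1441 = 0.23178.
Under H₀, SE = √(p₀(1−p₀)/n) = √(0.20·0.80/1441) = √0.000111034 = 0.010537.
Test statistic (full precision, shown to 4 dp): z = (334/1441 − 0.20)/SE₀ ≈ 3.0163.
p-value = 2·P(Z ≥ |z|) with z = 3.0163 → 0.0026.

p-value = 0.0026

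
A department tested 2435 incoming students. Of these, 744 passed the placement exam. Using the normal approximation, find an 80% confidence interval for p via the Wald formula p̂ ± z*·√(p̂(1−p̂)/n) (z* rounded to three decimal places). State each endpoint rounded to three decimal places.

Sample proportion p̂ = 744/2435 = 0.30554.
Standard error of p̂: √(0.212187/2435) = √0.000087140 = 0.009335.
z* = 1.282 at the 80% level.
Margin of error: 1.282 × 0.009335 = 0.01197.
CI: 0.30554 ± 0.01197 = (0.294, 0.318).

(0.294, 0.318)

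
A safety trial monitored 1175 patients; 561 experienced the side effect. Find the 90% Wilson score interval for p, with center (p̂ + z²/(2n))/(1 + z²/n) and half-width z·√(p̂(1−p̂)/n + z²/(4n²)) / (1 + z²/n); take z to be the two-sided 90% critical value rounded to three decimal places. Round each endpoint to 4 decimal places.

(0.4536, 0.5014)

Here p̂ = 561/1175 = 0.47745 and z = 1.645 (z² = 2.706025).
1 + z²/n = 1.002303.
Center = (0.47745 + 0.001151)/1.002303 = 0.47750.
Radicand: p̂(1−p̂)/n + z²/(4n²) = 0.000212333 + 0.000000490 = 0.000212823.
Half-width = 1.645·√0.000212823/1.002303 = 0.02394.
So the interval runs from 0.4536 to 0.5014.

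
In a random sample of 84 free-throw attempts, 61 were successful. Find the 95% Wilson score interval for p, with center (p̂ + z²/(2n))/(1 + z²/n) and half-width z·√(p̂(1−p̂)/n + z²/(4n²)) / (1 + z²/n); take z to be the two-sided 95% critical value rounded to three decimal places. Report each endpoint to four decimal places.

Here p̂ = 61/84 = 0.72619 and z = 1.960 (z² = 3.841600).
1 + z²/n = 1.045733.
Center = (0.72619 + 0.022867)/1.045733 = 0.71630.
Radicand: p̂(1−p̂)/n + z²/(4n²) = 0.002367117 + 0.000136111 = 0.002503228.
Half-width = z·√(radicand)/denom = 1.960·0.050032/1.045733 = 0.09377.
Interval: 0.71630 ± 0.09377 → (0.6225, 0.8101).

(0.6225, 0.8101)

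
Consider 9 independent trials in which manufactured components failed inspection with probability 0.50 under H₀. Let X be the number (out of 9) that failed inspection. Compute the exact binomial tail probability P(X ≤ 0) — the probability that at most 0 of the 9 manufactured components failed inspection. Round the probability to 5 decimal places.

P = 0.00195

X ~ Binomial(n=9, p=0.50).
P(X ≤ 0) = C(9,0)·0.50^0·0.50^9.
= 0.001953 = 0.00195.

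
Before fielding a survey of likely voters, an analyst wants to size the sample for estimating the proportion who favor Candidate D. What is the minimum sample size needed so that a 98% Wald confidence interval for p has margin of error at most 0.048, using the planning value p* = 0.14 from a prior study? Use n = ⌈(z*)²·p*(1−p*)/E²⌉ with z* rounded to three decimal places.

The 98% critical value is z* = 2.326.
p*(1−p*) = 0.1204.
Required n before rounding: 5.410276 × 0.1204 / 0.048² = 282.724.
Rounding up, n = 283.

n = 283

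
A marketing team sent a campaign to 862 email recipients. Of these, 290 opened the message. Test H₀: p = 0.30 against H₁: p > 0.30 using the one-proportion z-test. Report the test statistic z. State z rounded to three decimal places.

With x = 290 successes in n = 862, p̂ = 0.33643.
SE₀ = √(0.30·0.70/862) = 0.015608.
z = (0.33643 − 0.30)/0.015608 = 0.03643/0.015608 = 2.334.

z = 2.334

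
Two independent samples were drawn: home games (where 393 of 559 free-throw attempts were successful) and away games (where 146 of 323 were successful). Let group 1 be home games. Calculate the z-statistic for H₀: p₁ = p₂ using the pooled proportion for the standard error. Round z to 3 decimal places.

z = 7.368

Sample proportions: p̂₁ = 393/559 = 0.70304 and p̂₂ = 146/323 = 0.45201.
Pooled p̂ = (393+146)/(559+323) = 539/882 = 0.61111.
SE = √[p̂(1−p̂)(1/n₁+1/n₂)] = √[0.61111·0.38889·(1/559+1/323)] ≈ 0.034072.
z = 0.25103/0.034072 = 7.368.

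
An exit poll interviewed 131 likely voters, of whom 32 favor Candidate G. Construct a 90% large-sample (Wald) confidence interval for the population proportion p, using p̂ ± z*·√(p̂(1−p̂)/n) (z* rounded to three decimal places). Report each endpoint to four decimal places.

Sample proportion p̂ = 32/131 = 0.24427.
SE = √(p̂(1−p̂)/n) = √(0.184605/131) = 0.037539.
For 90% confidence, z* = 1.645.
Margin of error: 1.645 × 0.037539 = 0.06175.
CI: 0.24427 ± 0.06175 = (0.1825, 0.3060).

(0.1825, 0.3060)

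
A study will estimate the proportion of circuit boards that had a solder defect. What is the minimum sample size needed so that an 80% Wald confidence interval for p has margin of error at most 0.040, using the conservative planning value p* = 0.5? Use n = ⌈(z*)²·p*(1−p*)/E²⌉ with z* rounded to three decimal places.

The 80% critical value is z* = 1.282.
p*(1−p*) = 0.50·0.50 = 0.2500.
Required n before rounding: 1.643524 × 0.2500 / 0.040² = 256.801.
⌈256.801⌉ = 257.

n = 257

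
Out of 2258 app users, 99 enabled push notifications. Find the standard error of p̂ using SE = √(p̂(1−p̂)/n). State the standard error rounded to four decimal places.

SE = 0.0043

With x = 99 successes in n = 2258, p̂ = 0.04384.
p̂(1−p̂) = 0.041918.
SE = √(0.041918/2258) = 0.0043.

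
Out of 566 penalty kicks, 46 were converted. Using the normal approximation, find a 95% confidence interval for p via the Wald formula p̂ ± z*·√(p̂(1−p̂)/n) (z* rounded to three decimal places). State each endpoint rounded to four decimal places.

(0.0588, 0.1038)

With x = 46 successes in n = 566, p̂ = 0.08127.
Standard error of p̂: √(0.074667/566) = √0.000131920 = 0.011486.
z* = 1.960 at the 95% level.
Margin of error: 1.960 × 0.011486 = 0.02251.
Interval: 0.08127 ± 0.02251 → (0.0588, 0.1038).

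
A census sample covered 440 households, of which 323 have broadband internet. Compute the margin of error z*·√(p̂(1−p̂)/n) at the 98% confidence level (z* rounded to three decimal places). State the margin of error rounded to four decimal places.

p̂ = 323/440 = 0.73409.
Standard error of p̂: √(0.195201/440) = √0.000443640 = 0.021063.
For 98% confidence, z* = 2.326.
So ME = 0.0490.

ME = 0.0490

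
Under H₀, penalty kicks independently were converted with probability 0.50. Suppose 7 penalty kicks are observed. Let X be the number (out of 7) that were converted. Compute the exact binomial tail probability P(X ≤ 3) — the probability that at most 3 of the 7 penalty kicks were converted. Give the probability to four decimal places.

X ~ Binomial(n=7, p=0.50).
P(X ≤ 3) = C(7,0)·0.50^0·0.50^7 + C(7,1)·0.50^1·0.50^6 + C(7,2)·0.50^2·0.50^5 + C(7,3)·0.50^3·0.50^4.
= 0.007812 + 0.054688 + 0.164062 + 0.273438 = 0.5000.

P = 0.5000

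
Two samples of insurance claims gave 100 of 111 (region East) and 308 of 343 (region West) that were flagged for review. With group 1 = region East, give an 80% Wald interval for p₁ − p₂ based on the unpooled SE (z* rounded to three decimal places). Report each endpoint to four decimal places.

p̂₁ = 0.90090, p̂₂ = 0.89796, so the observed difference is 0.00294.
SE = √(0.000804311 + 0.000267138) = √0.001071449 = 0.032733.
z* = 1.282 at the 80% level. Margin of error = 0.04196.
CI: 0.00294 ± 0.04196 = (-0.0390, 0.0449).

(-0.0390, 0.0449)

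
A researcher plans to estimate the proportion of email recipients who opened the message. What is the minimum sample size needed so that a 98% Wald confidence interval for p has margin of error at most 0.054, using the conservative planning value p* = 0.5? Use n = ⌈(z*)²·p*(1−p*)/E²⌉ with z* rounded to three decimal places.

n = 464

z* = 2.326 at the 98% level.
p*(1−p*) = 0.50·0.50 = 0.2500.
(z*)²·p*(1−p*)/E² = 5.410276·0.2500/0.002916 = 463.844.
⌈463.844⌉ = 464.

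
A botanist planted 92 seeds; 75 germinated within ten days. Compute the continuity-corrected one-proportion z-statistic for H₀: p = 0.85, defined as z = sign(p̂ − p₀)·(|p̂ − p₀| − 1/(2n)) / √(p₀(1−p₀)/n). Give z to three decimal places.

p̂ = 75/92 = 0.81522. p̂ − p₀ = -0.034783.
Continuity correction 1/(2n) = 1/184 = 0.005435.
Corrected numerator: |-0.034783| − 0.005435 = 0.029348.
SE₀ = √(0.85·0.15/92) = 0.037227.
z = (−)0.029348/0.037227 = -0.788.

z = -0.788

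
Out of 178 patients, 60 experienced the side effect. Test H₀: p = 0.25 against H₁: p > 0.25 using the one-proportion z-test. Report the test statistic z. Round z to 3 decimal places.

z = 2.683

With x = 60 successes in n = 178, p̂ = 0.33708.
Null standard error: √(0.25·0.75/178) = √0.001053371 = 0.032456.
z = (0.33708 − 0.25)/0.032456 = 0.08708/0.032456 = 2.683.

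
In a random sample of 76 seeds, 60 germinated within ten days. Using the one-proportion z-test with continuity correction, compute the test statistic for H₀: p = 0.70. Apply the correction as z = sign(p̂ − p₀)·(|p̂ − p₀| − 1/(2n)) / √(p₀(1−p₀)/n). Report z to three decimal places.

z = 1.577

Sample proportion p̂ = 60/76 = 0.78947. p̂ − p₀ = 0.089474.
Continuity correction 1/(2n) = 1/152 = 0.006579.
Corrected numerator: |0.089474| − 0.006579 = 0.082895.
SE₀ = √(0.70·0.30/76) = 0.052566.
z = (+)0.082895/0.052566 = 1.577.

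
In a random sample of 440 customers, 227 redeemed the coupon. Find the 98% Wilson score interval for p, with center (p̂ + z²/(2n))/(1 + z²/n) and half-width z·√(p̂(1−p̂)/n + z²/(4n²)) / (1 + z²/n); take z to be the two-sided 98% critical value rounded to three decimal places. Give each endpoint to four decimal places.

(0.4606, 0.5708)

p̂ = 227/440 = 0.51591; z = 2.326, so z² = 5.410276.
Denominator 1 + z²/n = 1 + 5.410276/440 = 1.012296.
Center = (0.51591 + 0.006148)/1.012296 = 0.51572.
Radicand: p̂(1−p̂)/n + z²/(4n²) = 0.000567607 + 0.000006986 = 0.000574593.
Half-width = 2.326·√0.000574593/1.012296 = 0.05508.
So the interval runs from 0.4606 to 0.5708.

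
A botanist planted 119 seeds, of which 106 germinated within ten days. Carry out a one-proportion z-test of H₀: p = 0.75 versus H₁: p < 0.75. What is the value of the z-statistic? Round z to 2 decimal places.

Sample proportion p̂ = 106/119 = 0.89076.
SE₀ = √(0.75·0.25/119) = 0.039694.
Test statistic: z = 0.14076/0.039694 = 3.55.

z = 3.55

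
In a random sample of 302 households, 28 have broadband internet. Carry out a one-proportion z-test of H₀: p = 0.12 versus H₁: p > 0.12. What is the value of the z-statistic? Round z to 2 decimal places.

z = -1.46

With x = 28 successes in n = 302, p̂ = 0.09272.
Null standard error: √(0.12·0.88/302) = √0.000349669 = 0.018699.
z = (0.09272 − 0.12)/0.018699 = -0.02728/0.018699 = -1.46.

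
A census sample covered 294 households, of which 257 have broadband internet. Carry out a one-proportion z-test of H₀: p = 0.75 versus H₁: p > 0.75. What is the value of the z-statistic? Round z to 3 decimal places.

z = 4.916

Sample proportion p̂ = 257/294 = 0.87415.
SE₀ = √(0.75·0.25/294) = 0.025254.
z = (0.87415 − 0.75)/0.025254 = 0.12415/0.025254 = 4.916.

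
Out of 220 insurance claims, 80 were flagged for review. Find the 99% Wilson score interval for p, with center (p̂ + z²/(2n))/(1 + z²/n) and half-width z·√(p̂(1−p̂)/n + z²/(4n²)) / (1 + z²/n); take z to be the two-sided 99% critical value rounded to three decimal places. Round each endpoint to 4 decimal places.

Here p̂ = 80/220 = 0.36364 and z = 2.576 (z² = 6.635776).
1 + z²/n = 1.030163.
Adjusted center: (0.36364 + z²/(2n))/1.030163 = 0.36763.
Radicand: p̂(1−p̂)/n + z²/(4n²) = 0.001051841 + 0.000034276 = 0.001086117.
Half-width = 2.576·√0.001086117/1.030163 = 0.08241.
Interval: 0.36763 ± 0.08241 → (0.2852, 0.4500).

(0.2852, 0.4500)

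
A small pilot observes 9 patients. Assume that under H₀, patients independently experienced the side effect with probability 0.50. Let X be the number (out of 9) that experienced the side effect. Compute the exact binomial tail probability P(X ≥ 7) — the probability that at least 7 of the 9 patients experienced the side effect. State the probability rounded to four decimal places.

X is binomial with n = 9 and p = 0.50.
P(X ≥ 7) = C(9,7)·0.50^7·0.50^2 + C(9,8)·0.50^8·0.50^1 + C(9,9)·0.50^9·0.50^0.
= 0.070312 + 0.017578 + 0.001953 = 0.0898.

P = 0.0898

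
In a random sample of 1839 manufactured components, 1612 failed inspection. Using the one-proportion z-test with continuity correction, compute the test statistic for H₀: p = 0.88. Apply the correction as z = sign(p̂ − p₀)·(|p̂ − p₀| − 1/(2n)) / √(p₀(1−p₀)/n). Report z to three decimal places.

The sample proportion is 1612/1839 = 0.87656. p̂ − p₀ = -0.003437.
Continuity correction 1/(2n) = 1/3678 = 0.000272.
Corrected numerator: |-0.003437| − 0.000272 = 0.003165.
Under H₀, SE = √(p₀(1−p₀)/n) = √(0.88·0.12/1839) = √0.000057423 = 0.007578.
z = −0.003165/0.007578 = -0.418.

z = -0.418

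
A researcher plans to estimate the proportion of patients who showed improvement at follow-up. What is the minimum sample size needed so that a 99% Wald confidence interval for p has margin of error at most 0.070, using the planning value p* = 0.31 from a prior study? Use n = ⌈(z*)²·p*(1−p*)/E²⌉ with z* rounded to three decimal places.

The 99% critical value is z* = 2.576.
p*(1−p*) = 0.2139.
(z*)²·p*(1−p*)/E² = 6.635776·0.2139/0.004900 = 289.672.
Rounding up, n = 290.

n = 290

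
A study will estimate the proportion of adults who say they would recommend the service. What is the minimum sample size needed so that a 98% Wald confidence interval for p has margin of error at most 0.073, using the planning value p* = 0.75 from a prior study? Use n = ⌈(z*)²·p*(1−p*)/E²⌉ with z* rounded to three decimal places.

z* = 2.326 at the 98% level.
p*(1−p*) = 0.1875.
(z*)²·p*(1−p*)/E² = 5.410276·0.1875/0.005329 = 190.360.
Rounding up, n = 191.

n = 191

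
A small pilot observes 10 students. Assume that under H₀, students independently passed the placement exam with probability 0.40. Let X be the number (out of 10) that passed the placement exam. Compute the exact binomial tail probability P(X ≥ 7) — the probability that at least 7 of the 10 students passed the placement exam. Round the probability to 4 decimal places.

P = 0.0548

X is binomial with n = 10 and p = 0.40.
P(X ≥ 7) = C(10,7)·0.40^7·0.60^3 + C(10,8)·0.40^8·0.60^2 + C(10,9)·0.40^9·0.60^1 + C(10,10)·0.40^10·0.60^0.
= 0.042467 + 0.010617 + 0.001573 + 0.000105 = 0.0548.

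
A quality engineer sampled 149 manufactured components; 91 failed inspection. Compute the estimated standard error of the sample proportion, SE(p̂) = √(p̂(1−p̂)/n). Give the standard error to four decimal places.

The sample proportion is 91/149 = 0.61074.
p̂(1−p̂) = 0.61074·0.38926 = 0.237737.
SE = √(0.237737/149) = √0.001595550 = 0.0399.

SE = 0.0399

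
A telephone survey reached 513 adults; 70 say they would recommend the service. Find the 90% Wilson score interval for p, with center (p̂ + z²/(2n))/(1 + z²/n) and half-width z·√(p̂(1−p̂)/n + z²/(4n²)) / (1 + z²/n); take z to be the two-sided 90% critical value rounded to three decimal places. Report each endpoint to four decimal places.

Here p̂ = 70/513 = 0.13645 and z = 1.645 (z² = 2.706025).
1 + z²/n = 1.005275.
Center = (0.13645 + 0.002637)/1.005275 = 0.13836.
Radicand: p̂(1−p̂)/n + z²/(4n²) = 0.000229694 + 0.000002571 = 0.000232265.
Half-width = 1.645·√0.000232265/1.005275 = 0.02494.
Interval: 0.13836 ± 0.02494 → (0.1134, 0.1633).

(0.1134, 0.1633)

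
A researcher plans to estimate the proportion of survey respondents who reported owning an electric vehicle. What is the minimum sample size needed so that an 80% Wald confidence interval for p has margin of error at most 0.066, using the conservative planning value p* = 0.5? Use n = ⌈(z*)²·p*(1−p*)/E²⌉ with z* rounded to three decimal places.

n = 95

z* = 1.282 at the 80% level.
p*(1−p*) = 0.2500.
(z*)²·p*(1−p*)/E² = 1.643524·0.2500/0.004356 = 94.325.
⌈94.325⌉ = 95.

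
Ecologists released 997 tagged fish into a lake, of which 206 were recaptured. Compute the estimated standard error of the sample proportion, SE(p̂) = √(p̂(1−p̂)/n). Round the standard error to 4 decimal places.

With x = 206 successes in n = 997, p̂ = 0.20662.
p̂(1−p̂) = 0.163928.
SE = √(0.163928/997) = √0.000164421 = 0.0128.

SE = 0.0128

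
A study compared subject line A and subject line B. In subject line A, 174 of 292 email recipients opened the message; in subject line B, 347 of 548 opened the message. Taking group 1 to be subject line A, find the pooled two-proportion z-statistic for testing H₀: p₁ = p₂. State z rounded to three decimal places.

z = -1.061

Sample proportions: p̂₁ = 174/292 = 0.59589 and p̂₂ = 347/548 = 0.63321.
Pooling: p̂ = 521/840 = 0.62024.
SE = √[p̂(1−p̂)(1/n₁+1/n₂)] = √[0.62024·0.37976·(1/292+1/548)] ≈ 0.035164.
z = (p̂₁ − p̂₂)/SE = (0.59589 − 0.63321)/0.035164 = -0.03732/0.035164 = -1.061.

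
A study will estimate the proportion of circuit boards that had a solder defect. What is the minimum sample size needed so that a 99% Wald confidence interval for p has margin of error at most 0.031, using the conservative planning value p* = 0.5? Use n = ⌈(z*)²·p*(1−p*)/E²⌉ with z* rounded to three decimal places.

n = 1727

The 99% critical value is z* = 2.576.
p*(1−p*) = 0.50·0.50 = 0.2500.
Required n before rounding: 6.635776 × 0.2500 / 0.031² = 1726.268.
Rounding up, n = 1727.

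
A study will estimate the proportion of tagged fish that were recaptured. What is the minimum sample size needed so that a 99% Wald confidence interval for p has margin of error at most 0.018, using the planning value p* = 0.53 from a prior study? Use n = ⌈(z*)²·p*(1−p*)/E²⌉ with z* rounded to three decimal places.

n = 5102

For 99% confidence, z* = 2.576.
p*(1−p*) = 0.53·0.47 = 0.2491.
(z*)²·p*(1−p*)/E² = 6.635776·0.2491/0.000324 = 5101.765.
Rounding up, n = 5102.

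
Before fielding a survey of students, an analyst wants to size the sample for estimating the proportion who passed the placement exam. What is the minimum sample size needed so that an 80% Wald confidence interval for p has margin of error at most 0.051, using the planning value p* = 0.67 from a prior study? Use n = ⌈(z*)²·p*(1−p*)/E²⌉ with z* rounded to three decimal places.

The 80% critical value is z* = 1.282.
p*(1−p*) = 0.67·0.33 = 0.2211.
Required n before rounding: 1.643524 × 0.2211 / 0.051² = 139.709.
⌈139.709⌉ = 140.

n = 140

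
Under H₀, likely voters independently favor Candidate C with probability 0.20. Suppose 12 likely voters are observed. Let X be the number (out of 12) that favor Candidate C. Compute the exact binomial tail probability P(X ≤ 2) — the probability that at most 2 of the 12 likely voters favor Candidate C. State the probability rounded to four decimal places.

P = 0.5583

X is binomial with n = 12 and p = 0.20.
P(X ≤ 2) = C(12,0)·0.20^0·0.80^12 + C(12,1)·0.20^1·0.80^11 + C(12,2)·0.20^2·0.80^10.
= 0.068719 + 0.206158 + 0.283468 = 0.5583.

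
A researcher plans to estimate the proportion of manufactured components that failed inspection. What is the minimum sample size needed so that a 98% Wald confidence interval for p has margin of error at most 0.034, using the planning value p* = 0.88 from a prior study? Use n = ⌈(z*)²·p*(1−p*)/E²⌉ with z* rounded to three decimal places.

z* = 2.326 at the 98% level.
p*(1−p*) = 0.1056.
Required n before rounding: 5.410276 × 0.1056 / 0.034² = 494.226.
Rounding up, n = 495.

n = 495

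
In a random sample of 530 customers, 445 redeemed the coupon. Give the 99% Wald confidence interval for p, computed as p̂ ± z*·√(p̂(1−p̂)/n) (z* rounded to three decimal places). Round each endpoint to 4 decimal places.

With x = 445 successes in n = 530, p̂ = 0.83962.
SE(p̂) = √(0.83962·0.16038/530) = 0.015940.
The 99% critical value is z* = 2.576.
Margin of error: 2.576 × 0.015940 = 0.04106.
Interval: 0.83962 ± 0.04106 → (0.7986, 0.8807).

(0.7986, 0.8807)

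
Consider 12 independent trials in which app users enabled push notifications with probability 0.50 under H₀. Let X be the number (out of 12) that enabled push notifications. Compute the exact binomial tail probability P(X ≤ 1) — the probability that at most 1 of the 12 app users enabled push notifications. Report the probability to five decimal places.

X ~ Binomial(n=12, p=0.50).
P(X ≤ 1) = C(12,0)·0.50^0·0.50^12 + C(12,1)·0.50^1·0.50^11.
= 0.000244 + 0.002930 = 0.00317.

P = 0.00317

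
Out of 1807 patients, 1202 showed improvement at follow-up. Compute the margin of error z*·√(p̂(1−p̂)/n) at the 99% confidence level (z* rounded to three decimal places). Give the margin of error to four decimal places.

ME = 0.0286

With x = 1202 successes in n = 1807, p̂ = 0.66519.
SE(p̂) = √(0.66519·0.33481/1807) = 0.011102.
The 99% critical value is z* = 2.576.
ME = 2.576·0.011102 = 0.0286.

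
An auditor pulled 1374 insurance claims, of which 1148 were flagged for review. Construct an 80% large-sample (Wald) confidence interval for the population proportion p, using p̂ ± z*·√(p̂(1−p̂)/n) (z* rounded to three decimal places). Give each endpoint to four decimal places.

p̂ = 1148/1374 = 0.83552.
SE = √(p̂(1−p̂)/n) = √(0.137429/1374) = 0.010001.
For 80% confidence, z* = 1.282.
Margin of error: 1.282 × 0.010001 = 0.01282.
So the interval runs from 0.8227 to 0.8483.

(0.8227, 0.8483)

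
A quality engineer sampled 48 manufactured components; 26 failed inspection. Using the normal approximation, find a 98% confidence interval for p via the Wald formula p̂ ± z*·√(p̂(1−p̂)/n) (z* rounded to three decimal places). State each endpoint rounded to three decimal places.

(0.374, 0.709)

p̂ = 26/48 = 0.54167.
Standard error of p̂: √(0.248264/48) = √0.005172164 = 0.071918.
For 98% confidence, z* = 2.326.
Margin of error: 2.326 × 0.071918 = 0.16728.
Interval: 0.54167 ± 0.16728 → (0.374, 0.709).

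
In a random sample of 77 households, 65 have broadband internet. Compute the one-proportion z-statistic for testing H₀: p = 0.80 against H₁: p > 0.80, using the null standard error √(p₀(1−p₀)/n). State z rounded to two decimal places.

z = 0.97

With x = 65 successes in n = 77, p̂ = 0.84416.
SE₀ = √(0.80·0.20/77) = 0.045584.
Test statistic: z = 0.04416/0.045584 = 0.97.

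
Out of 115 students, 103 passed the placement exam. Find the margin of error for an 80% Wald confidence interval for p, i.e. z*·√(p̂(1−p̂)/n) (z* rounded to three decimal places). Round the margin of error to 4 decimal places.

ME = 0.0365

Sample proportion p̂ = 103/115 = 0.89565.
SE = √(p̂(1−p̂)/n) = √(0.093459/115) = 0.028508.
The 80% critical value is z* = 1.282.
ME = 1.282·0.028508 = 0.0365.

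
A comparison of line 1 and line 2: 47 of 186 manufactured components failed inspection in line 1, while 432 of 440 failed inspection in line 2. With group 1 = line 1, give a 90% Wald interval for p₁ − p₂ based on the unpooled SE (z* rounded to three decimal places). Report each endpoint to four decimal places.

p̂₁ = 0.25269, p̂₂ = 0.98182, so the observed difference is -0.72913.
SE = √(0.001015252 + 0.000040571) = √0.001055823 = 0.032493.
The 90% critical value is z* = 1.645. Margin of error = 0.05345.
Interval: -0.72913 ± 0.05345 → (-0.7826, -0.6757).

(-0.7826, -0.6757)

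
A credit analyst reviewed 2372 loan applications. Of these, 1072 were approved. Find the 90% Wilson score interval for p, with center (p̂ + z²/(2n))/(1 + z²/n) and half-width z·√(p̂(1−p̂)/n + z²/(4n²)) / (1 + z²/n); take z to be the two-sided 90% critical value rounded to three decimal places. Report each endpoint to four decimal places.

p̂ = 1072/2372 = 0.45194; z = 1.645, so z² = 2.706025.
Denominator 1 + z²/n = 1 + 2.706025/2372 = 1.001141.
Adjusted center: (0.45194 + z²/(2n))/1.001141 = 0.45199.
Radicand: p̂(1−p̂)/n + z²/(4n²) = 0.000104422 + 0.000000120 = 0.000104542.
Half-width = 1.645·√0.000104542/1.001141 = 0.01680.
So the interval runs from 0.4352 to 0.4688.

(0.4352, 0.4688)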